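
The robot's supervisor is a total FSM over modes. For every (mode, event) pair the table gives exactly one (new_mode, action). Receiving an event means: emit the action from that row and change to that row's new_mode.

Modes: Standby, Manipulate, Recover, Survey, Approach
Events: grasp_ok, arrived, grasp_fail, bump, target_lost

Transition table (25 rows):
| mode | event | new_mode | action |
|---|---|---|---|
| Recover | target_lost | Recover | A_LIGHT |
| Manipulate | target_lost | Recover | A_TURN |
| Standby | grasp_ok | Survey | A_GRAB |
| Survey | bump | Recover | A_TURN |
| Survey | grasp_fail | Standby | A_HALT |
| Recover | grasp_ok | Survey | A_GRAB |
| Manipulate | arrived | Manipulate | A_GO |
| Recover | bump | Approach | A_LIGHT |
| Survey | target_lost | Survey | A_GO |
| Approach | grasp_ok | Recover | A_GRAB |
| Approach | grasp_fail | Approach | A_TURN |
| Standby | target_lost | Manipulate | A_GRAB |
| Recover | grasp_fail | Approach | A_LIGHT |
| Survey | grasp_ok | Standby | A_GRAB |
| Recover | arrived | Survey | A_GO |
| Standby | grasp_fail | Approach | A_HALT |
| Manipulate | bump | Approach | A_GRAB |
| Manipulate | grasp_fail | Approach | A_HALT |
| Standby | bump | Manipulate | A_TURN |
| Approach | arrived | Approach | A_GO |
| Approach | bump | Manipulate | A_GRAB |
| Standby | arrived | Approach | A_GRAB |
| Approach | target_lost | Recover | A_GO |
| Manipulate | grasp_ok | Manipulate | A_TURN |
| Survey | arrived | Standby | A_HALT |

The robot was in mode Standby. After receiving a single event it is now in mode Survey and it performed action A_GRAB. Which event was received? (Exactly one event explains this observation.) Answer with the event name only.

try grasp_ok: (Standby, grasp_ok) → (Survey, A_GRAB)  ← matches
try arrived: (Standby, arrived) → (Approach, A_GRAB)
try grasp_fail: (Standby, grasp_fail) → (Approach, A_HALT)
try bump: (Standby, bump) → (Manipulate, A_TURN)
try target_lost: (Standby, target_lost) → (Manipulate, A_GRAB)

grasp_ok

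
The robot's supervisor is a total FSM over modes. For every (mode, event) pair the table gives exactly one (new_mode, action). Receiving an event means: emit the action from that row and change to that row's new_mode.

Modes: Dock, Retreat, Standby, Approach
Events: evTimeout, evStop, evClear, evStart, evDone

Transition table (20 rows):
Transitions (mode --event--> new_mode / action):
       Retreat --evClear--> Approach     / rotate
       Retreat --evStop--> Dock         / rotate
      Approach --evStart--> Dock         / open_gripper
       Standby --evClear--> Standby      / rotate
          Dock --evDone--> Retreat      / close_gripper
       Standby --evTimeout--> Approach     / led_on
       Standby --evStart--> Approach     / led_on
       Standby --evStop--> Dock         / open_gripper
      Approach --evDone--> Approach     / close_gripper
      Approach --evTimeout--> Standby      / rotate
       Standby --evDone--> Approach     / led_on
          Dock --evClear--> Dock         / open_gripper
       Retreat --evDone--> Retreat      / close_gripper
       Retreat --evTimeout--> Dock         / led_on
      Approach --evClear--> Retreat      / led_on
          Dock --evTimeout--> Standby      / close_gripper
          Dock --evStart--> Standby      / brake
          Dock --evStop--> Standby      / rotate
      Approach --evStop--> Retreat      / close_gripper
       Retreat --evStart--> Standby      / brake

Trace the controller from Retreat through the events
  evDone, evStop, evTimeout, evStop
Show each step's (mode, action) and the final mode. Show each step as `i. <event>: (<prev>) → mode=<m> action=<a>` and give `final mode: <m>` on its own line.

1. evDone: (Retreat) → mode=Retreat action=close_gripper
2. evStop: (Retreat) → mode=Dock action=rotate
3. evTimeout: (Dock) → mode=Standby action=close_gripper
4. evStop: (Standby) → mode=Dock action=open_gripper

final mode: Dock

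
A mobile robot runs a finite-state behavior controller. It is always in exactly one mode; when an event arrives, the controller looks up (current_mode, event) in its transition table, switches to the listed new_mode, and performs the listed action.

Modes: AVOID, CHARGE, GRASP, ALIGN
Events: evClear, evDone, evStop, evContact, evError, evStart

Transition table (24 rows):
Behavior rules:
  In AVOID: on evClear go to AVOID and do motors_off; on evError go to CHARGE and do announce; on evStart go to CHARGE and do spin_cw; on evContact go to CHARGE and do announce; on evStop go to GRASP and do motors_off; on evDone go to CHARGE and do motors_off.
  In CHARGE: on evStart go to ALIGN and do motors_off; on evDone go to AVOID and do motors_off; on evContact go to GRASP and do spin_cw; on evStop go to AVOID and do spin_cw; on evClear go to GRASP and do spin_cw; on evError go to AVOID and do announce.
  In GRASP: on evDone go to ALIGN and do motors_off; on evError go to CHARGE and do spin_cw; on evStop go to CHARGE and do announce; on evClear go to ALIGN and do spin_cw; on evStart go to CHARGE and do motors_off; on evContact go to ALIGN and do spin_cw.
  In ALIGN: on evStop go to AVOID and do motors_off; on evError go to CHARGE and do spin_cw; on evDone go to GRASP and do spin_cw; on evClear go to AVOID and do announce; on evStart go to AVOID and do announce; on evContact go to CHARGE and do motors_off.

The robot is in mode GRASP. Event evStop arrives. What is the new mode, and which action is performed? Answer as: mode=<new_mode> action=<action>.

current mode = GRASP; filter table to that mode:
  (GRASP, evDone) → (ALIGN, motors_off)
  (GRASP, evError) → (CHARGE, spin_cw)
  (GRASP, evStop) → (CHARGE, announce)  ← event matches
  (GRASP, evClear) → (ALIGN, spin_cw)
  (GRASP, evStart) → (CHARGE, motors_off)
  (GRASP, evContact) → (ALIGN, spin_cw)
event = evStop selects (CHARGE, announce)

mode=CHARGE action=announce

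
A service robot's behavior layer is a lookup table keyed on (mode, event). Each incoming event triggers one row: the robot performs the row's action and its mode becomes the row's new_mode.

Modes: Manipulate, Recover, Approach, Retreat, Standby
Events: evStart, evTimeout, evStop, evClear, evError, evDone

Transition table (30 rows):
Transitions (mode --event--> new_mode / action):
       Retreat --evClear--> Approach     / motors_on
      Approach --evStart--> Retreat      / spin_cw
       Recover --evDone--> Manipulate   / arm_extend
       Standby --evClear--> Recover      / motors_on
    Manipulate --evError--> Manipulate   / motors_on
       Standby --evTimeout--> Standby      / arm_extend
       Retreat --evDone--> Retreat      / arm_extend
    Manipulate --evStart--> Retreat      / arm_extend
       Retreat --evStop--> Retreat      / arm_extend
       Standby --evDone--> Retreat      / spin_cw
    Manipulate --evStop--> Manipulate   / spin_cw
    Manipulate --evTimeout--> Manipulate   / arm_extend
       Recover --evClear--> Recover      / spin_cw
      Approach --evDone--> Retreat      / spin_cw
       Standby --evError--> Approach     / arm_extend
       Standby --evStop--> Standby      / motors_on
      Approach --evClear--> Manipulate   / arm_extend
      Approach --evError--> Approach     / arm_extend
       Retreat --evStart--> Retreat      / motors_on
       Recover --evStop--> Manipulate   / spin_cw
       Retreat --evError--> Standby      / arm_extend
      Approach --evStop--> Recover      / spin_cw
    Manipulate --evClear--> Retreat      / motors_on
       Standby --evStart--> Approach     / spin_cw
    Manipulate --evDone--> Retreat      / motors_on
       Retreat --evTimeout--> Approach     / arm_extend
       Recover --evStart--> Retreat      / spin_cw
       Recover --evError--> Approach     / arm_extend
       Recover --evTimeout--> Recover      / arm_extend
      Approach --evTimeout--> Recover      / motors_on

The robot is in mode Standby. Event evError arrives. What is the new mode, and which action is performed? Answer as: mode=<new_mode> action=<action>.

mode=Approach action=arm_extend

current mode = Standby; filter table to that mode:
  (Standby, evClear) → (Recover, motors_on)
  (Standby, evTimeout) → (Standby, arm_extend)
  (Standby, evDone) → (Retreat, spin_cw)
  (Standby, evError) → (Approach, arm_extend)  ← event matches
  (Standby, evStop) → (Standby, motors_on)
  (Standby, evStart) → (Approach, spin_cw)
event = evError selects (Approach, arm_extend)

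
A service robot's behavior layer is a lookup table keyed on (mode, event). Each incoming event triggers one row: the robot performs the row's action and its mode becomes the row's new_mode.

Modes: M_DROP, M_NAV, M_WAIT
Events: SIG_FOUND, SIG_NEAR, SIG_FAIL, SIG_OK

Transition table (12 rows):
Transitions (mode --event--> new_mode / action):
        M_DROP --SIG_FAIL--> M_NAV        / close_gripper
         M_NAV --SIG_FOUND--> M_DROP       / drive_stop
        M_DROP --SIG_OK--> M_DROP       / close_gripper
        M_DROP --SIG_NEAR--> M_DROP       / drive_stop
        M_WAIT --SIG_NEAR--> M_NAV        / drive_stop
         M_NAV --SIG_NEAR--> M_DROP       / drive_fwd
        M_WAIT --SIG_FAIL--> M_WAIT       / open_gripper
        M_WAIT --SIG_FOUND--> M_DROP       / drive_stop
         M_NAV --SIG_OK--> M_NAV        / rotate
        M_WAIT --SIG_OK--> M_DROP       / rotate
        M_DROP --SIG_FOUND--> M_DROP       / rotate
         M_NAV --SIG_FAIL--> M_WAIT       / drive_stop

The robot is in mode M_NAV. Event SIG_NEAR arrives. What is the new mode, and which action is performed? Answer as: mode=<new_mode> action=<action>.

mode=M_DROP action=drive_fwd

current mode = M_NAV; filter table to that mode:
  (M_NAV, SIG_FOUND) → (M_DROP, drive_stop)
  (M_NAV, SIG_NEAR) → (M_DROP, drive_fwd)  ← event matches
  (M_NAV, SIG_OK) → (M_NAV, rotate)
  (M_NAV, SIG_FAIL) → (M_WAIT, drive_stop)
event = SIG_NEAR selects (M_DROP, drive_fwd)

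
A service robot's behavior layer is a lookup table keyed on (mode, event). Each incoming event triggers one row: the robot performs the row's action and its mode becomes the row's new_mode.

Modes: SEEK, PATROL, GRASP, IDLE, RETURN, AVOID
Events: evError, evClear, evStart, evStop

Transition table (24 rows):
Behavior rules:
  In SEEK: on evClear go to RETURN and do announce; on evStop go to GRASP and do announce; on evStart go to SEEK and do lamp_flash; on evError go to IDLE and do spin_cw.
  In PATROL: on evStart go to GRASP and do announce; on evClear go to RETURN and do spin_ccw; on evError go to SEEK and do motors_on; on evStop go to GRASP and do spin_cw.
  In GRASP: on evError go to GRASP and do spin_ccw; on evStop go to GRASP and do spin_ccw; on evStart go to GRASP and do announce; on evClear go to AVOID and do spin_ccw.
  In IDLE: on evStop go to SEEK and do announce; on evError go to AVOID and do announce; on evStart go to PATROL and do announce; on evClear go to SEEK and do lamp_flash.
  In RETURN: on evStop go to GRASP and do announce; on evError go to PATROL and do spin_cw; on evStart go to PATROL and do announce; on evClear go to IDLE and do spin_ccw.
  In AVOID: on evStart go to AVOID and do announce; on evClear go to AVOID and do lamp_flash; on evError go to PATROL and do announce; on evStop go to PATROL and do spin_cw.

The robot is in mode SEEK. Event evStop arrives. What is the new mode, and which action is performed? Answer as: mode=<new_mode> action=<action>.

mode=GRASP action=announce

current mode = SEEK; filter table to that mode:
  (SEEK, evClear) → (RETURN, announce)
  (SEEK, evStop) → (GRASP, announce)  ← event matches
  (SEEK, evStart) → (SEEK, lamp_flash)
  (SEEK, evError) → (IDLE, spin_cw)
event = evStop selects (GRASP, announce)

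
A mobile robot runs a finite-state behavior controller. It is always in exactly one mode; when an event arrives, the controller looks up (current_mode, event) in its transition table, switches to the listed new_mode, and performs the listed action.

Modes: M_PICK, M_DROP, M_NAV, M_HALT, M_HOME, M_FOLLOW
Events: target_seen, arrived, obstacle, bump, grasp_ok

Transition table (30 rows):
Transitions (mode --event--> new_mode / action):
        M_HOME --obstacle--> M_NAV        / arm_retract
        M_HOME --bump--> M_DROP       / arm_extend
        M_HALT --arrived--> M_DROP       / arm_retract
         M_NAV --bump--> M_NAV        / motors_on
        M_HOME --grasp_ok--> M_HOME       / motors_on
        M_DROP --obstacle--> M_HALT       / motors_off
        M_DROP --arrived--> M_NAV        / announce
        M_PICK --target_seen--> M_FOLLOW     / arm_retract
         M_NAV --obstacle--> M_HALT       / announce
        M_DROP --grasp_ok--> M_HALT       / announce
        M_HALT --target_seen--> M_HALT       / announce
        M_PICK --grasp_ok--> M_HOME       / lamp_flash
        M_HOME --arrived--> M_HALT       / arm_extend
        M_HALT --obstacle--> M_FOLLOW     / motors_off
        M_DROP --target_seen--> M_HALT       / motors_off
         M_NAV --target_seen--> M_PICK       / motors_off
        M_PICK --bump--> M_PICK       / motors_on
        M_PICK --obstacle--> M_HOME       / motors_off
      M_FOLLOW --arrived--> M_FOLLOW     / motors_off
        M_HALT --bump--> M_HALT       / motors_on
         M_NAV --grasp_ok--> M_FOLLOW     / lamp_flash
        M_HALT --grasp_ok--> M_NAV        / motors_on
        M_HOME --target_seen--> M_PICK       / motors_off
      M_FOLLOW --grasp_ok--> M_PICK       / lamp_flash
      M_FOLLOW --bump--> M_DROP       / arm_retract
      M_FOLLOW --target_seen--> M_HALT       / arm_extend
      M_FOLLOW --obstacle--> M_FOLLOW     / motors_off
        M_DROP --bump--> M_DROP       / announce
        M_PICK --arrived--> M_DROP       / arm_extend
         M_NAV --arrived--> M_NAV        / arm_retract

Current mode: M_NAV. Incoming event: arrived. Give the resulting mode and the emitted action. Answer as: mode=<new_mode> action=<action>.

current mode = M_NAV; filter table to that mode:
  (M_NAV, bump) → (M_NAV, motors_on)
  (M_NAV, obstacle) → (M_HALT, announce)
  (M_NAV, target_seen) → (M_PICK, motors_off)
  (M_NAV, grasp_ok) → (M_FOLLOW, lamp_flash)
  (M_NAV, arrived) → (M_NAV, arm_retract)  ← event matches
event = arrived selects (M_NAV, arm_retract)

mode=M_NAV action=arm_retract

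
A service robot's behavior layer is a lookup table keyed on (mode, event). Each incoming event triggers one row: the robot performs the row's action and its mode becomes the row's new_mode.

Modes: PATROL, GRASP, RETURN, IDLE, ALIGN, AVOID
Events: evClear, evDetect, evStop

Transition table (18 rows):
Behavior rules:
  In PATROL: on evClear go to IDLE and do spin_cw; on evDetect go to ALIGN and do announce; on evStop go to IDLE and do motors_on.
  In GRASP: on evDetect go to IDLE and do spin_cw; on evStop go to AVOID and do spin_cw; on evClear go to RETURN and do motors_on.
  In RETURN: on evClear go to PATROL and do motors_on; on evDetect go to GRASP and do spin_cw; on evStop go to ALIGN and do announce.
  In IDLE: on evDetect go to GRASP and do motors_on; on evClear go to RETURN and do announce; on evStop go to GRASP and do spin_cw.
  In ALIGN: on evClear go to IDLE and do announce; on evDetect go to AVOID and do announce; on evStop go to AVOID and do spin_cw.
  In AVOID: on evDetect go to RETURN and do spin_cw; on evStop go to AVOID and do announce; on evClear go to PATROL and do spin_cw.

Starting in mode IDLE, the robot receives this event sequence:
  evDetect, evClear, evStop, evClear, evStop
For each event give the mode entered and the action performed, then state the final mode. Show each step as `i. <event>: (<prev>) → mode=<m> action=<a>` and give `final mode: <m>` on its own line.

1. evDetect: (IDLE) → mode=GRASP action=motors_on
2. evClear: (GRASP) → mode=RETURN action=motors_on
3. evStop: (RETURN) → mode=ALIGN action=announce
4. evClear: (ALIGN) → mode=IDLE action=announce
5. evStop: (IDLE) → mode=GRASP action=spin_cw

final mode: GRASP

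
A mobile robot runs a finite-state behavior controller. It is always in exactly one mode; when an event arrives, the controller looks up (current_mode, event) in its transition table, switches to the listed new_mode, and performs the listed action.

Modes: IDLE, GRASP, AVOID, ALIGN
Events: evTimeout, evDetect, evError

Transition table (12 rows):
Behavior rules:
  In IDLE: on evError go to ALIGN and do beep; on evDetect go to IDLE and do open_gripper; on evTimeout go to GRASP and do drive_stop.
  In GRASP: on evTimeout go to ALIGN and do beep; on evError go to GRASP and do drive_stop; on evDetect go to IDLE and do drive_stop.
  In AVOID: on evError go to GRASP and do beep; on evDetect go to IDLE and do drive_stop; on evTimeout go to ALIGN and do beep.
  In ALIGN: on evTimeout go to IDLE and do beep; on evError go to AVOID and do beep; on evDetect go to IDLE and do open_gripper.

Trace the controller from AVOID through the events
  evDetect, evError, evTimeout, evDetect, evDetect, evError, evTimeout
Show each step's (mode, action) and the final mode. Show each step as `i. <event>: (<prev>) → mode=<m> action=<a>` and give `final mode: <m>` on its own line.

1. evDetect: (AVOID) → mode=IDLE action=drive_stop
2. evError: (IDLE) → mode=ALIGN action=beep
3. evTimeout: (ALIGN) → mode=IDLE action=beep
4. evDetect: (IDLE) → mode=IDLE action=open_gripper
5. evDetect: (IDLE) → mode=IDLE action=open_gripper
6. evError: (IDLE) → mode=ALIGN action=beep
7. evTimeout: (ALIGN) → mode=IDLE action=beep

final mode: IDLE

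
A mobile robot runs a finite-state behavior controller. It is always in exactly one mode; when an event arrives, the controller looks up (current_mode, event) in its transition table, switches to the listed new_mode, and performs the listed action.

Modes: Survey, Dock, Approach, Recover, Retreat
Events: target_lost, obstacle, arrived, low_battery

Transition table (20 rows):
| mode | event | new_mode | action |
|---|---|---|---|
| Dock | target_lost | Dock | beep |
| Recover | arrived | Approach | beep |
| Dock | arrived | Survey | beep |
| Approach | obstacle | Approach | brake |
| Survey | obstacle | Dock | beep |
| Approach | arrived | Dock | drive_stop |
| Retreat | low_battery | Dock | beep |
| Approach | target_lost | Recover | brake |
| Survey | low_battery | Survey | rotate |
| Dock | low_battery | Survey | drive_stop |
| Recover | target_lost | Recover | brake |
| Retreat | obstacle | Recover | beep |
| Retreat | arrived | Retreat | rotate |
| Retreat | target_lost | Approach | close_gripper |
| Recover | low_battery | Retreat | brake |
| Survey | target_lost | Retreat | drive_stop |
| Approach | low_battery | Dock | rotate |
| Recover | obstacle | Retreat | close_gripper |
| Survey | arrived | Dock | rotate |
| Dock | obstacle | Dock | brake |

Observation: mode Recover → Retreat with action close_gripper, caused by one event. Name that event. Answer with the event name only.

try target_lost: (Recover, target_lost) → (Recover, brake)
try obstacle: (Recover, obstacle) → (Retreat, close_gripper)  ← matches
try arrived: (Recover, arrived) → (Approach, beep)
try low_battery: (Recover, low_battery) → (Retreat, brake)

obstacle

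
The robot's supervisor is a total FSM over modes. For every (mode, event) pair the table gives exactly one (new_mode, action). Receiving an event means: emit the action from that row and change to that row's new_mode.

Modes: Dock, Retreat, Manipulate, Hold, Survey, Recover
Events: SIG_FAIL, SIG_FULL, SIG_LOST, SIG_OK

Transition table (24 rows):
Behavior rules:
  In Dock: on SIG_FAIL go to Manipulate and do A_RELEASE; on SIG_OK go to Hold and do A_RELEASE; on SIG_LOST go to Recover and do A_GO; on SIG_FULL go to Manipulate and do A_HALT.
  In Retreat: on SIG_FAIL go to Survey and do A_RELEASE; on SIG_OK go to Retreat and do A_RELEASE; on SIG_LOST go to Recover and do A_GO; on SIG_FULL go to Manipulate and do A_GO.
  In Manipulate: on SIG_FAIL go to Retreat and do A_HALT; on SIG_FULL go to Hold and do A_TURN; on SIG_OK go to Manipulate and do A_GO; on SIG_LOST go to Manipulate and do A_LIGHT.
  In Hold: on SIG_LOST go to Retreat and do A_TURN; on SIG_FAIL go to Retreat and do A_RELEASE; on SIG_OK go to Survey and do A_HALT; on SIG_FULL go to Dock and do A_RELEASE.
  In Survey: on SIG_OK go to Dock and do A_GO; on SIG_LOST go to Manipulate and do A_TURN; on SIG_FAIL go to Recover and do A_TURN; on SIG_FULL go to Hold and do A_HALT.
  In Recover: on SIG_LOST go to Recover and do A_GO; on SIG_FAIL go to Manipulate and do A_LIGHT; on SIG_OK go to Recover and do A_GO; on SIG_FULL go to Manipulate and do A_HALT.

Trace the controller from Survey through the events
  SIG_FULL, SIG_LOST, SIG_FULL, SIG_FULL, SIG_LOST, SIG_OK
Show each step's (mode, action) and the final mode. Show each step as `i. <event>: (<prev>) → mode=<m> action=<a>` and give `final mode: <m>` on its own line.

final mode: Retreat

1. SIG_FULL: (Survey) → mode=Hold action=A_HALT
2. SIG_LOST: (Hold) → mode=Retreat action=A_TURN
3. SIG_FULL: (Retreat) → mode=Manipulate action=A_GO
4. SIG_FULL: (Manipulate) → mode=Hold action=A_TURN
5. SIG_LOST: (Hold) → mode=Retreat action=A_TURN
6. SIG_OK: (Retreat) → mode=Retreat action=A_RELEASE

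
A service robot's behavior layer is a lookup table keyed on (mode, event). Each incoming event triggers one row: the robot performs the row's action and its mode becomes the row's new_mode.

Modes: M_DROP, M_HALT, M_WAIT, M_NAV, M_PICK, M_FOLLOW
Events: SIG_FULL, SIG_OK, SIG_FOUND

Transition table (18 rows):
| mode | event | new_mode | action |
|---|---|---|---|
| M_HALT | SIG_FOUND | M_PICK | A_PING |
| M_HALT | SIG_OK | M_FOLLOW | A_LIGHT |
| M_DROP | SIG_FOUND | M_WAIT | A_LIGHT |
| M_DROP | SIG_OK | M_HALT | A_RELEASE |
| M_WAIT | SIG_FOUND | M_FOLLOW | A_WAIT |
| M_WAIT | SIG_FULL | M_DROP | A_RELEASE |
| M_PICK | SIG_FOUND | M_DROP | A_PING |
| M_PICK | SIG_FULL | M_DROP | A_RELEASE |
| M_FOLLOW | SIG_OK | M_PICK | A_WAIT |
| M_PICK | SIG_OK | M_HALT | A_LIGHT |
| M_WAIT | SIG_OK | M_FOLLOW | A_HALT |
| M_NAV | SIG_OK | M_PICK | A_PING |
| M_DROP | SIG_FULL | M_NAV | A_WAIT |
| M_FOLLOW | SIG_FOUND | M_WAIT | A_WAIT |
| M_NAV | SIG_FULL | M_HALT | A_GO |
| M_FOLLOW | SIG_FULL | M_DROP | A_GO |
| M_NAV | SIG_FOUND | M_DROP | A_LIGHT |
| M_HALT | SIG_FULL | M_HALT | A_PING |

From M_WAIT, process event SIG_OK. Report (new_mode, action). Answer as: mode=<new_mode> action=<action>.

current mode = M_WAIT; filter table to that mode:
  (M_WAIT, SIG_FOUND) → (M_FOLLOW, A_WAIT)
  (M_WAIT, SIG_FULL) → (M_DROP, A_RELEASE)
  (M_WAIT, SIG_OK) → (M_FOLLOW, A_HALT)  ← event matches
event = SIG_OK selects (M_FOLLOW, A_HALT)

mode=M_FOLLOW action=A_HALT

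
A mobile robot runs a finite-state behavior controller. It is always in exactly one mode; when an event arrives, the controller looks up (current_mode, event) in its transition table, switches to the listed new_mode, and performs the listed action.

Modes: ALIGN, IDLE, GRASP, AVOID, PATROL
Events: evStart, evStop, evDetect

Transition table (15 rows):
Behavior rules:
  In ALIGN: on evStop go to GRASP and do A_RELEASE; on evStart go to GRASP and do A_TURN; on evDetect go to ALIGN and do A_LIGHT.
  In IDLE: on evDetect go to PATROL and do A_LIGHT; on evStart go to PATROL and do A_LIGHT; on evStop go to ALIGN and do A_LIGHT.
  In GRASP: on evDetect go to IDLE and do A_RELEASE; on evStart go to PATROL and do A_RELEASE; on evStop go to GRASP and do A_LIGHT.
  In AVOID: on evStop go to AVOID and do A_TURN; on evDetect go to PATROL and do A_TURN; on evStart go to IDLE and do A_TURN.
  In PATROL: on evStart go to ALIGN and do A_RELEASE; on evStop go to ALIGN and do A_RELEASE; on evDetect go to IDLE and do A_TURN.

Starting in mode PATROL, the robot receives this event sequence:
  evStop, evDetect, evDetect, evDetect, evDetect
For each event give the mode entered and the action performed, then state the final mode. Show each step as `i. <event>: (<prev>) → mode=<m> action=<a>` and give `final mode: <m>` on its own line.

final mode: ALIGN

1. evStop: (PATROL) → mode=ALIGN action=A_RELEASE
2. evDetect: (ALIGN) → mode=ALIGN action=A_LIGHT
3. evDetect: (ALIGN) → mode=ALIGN action=A_LIGHT
4. evDetect: (ALIGN) → mode=ALIGN action=A_LIGHT
5. evDetect: (ALIGN) → mode=ALIGN action=A_LIGHT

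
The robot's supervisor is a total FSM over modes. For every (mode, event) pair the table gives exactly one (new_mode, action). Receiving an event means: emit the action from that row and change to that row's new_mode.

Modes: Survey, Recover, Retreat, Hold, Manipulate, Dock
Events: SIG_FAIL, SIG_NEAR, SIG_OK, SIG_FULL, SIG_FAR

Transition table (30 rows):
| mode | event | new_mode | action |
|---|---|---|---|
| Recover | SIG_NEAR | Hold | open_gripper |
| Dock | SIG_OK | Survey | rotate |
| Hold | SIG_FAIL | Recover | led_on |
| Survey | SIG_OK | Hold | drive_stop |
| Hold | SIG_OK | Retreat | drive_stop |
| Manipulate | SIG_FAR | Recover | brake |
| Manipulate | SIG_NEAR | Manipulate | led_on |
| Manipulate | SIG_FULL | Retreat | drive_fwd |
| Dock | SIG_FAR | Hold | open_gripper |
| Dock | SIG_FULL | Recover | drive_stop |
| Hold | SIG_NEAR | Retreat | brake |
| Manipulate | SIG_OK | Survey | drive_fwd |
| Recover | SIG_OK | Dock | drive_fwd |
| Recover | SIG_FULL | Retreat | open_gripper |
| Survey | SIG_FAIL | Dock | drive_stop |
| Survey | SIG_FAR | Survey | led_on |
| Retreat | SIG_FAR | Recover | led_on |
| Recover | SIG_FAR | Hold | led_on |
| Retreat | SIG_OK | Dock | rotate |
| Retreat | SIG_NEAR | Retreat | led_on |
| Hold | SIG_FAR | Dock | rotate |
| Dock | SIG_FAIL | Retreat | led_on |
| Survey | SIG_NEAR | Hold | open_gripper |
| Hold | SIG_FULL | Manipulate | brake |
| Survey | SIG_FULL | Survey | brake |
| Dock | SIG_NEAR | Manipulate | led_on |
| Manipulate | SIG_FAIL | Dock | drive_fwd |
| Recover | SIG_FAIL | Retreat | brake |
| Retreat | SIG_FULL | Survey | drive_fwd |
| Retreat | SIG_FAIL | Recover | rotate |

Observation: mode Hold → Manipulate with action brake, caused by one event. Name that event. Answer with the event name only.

try SIG_FAIL: (Hold, SIG_FAIL) → (Recover, led_on)
try SIG_NEAR: (Hold, SIG_NEAR) → (Retreat, brake)
try SIG_OK: (Hold, SIG_OK) → (Retreat, drive_stop)
try SIG_FULL: (Hold, SIG_FULL) → (Manipulate, brake)  ← matches
try SIG_FAR: (Hold, SIG_FAR) → (Dock, rotate)

SIG_FULL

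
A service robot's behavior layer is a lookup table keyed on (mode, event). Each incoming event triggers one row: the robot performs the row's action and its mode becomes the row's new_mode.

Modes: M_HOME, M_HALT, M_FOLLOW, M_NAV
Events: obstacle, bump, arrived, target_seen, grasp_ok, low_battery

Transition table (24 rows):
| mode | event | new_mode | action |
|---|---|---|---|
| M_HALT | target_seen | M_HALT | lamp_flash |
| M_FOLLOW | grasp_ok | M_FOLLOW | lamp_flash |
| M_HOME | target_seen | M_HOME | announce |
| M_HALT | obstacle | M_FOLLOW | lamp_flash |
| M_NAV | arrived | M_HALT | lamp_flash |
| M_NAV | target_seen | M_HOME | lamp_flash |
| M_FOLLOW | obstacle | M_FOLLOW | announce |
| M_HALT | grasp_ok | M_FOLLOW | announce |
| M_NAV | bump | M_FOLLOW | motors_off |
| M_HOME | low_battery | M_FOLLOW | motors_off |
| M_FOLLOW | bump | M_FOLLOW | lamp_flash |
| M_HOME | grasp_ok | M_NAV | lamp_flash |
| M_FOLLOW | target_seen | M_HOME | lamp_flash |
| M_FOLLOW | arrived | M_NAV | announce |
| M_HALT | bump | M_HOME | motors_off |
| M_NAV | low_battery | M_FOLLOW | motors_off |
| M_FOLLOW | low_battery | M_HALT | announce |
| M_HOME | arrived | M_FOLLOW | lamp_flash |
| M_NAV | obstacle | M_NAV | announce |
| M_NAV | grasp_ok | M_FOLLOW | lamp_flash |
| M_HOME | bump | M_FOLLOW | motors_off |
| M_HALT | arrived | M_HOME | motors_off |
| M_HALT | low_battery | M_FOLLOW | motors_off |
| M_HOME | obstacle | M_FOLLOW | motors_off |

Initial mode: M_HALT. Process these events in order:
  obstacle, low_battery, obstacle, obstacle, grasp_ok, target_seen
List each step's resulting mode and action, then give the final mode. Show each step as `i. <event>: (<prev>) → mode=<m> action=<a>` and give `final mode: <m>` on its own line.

1. obstacle: (M_HALT) → mode=M_FOLLOW action=lamp_flash
2. low_battery: (M_FOLLOW) → mode=M_HALT action=announce
3. obstacle: (M_HALT) → mode=M_FOLLOW action=lamp_flash
4. obstacle: (M_FOLLOW) → mode=M_FOLLOW action=announce
5. grasp_ok: (M_FOLLOW) → mode=M_FOLLOW action=lamp_flash
6. target_seen: (M_FOLLOW) → mode=M_HOME action=lamp_flash

final mode: M_HOME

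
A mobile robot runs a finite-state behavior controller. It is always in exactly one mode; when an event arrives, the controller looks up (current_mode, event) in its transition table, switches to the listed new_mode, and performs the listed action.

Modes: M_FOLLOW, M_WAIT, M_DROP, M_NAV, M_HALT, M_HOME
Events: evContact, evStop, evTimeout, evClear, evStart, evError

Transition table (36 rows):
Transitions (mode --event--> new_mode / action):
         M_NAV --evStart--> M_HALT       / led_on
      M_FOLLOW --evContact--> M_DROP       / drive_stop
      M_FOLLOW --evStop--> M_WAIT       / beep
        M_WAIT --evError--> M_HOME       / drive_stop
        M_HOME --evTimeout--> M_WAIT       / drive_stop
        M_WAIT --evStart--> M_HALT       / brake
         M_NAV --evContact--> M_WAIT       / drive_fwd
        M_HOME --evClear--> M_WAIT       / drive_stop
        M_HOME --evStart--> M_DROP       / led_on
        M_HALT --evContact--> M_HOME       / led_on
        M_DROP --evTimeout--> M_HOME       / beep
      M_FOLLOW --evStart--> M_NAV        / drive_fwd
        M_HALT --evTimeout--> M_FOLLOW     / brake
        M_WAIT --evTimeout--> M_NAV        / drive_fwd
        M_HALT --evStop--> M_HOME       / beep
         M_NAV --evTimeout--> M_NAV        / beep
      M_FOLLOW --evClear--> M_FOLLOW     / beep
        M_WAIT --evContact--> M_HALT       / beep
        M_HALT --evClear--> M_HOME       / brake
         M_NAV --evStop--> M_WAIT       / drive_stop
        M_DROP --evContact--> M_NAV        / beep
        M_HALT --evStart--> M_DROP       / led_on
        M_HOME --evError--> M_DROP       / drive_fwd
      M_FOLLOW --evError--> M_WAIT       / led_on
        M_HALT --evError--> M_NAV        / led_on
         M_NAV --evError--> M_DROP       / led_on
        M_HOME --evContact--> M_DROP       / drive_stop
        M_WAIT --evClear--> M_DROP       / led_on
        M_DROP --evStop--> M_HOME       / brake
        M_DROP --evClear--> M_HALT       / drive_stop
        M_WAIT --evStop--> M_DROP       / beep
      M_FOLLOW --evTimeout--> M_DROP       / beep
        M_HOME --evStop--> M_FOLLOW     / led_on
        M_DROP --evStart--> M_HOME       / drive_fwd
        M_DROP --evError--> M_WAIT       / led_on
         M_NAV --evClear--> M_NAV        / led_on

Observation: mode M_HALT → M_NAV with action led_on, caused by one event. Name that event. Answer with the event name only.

evError

try evContact: (M_HALT, evContact) → (M_HOME, led_on)
try evStop: (M_HALT, evStop) → (M_HOME, beep)
try evTimeout: (M_HALT, evTimeout) → (M_FOLLOW, brake)
try evClear: (M_HALT, evClear) → (M_HOME, brake)
try evStart: (M_HALT, evStart) → (M_DROP, led_on)
try evError: (M_HALT, evError) → (M_NAV, led_on)  ← matches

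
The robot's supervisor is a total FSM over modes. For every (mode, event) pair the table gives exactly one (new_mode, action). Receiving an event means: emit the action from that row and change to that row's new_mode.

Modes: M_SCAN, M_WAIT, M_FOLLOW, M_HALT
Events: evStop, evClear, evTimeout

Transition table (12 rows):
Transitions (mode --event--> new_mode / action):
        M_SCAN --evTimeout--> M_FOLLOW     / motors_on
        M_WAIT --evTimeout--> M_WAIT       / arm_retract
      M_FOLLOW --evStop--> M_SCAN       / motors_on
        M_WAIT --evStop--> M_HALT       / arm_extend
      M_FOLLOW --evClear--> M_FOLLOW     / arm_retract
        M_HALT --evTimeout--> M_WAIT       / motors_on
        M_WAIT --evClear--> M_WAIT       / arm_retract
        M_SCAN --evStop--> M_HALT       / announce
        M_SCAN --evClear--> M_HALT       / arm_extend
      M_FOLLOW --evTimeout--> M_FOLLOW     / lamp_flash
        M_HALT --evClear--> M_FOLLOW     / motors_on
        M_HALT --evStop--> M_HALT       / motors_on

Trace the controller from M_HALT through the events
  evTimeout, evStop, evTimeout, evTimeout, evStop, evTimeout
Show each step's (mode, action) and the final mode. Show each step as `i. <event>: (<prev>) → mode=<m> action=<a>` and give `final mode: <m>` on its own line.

final mode: M_WAIT

1. evTimeout: (M_HALT) → mode=M_WAIT action=motors_on
2. evStop: (M_WAIT) → mode=M_HALT action=arm_extend
3. evTimeout: (M_HALT) → mode=M_WAIT action=motors_on
4. evTimeout: (M_WAIT) → mode=M_WAIT action=arm_retract
5. evStop: (M_WAIT) → mode=M_HALT action=arm_extend
6. evTimeout: (M_HALT) → mode=M_WAIT action=motors_on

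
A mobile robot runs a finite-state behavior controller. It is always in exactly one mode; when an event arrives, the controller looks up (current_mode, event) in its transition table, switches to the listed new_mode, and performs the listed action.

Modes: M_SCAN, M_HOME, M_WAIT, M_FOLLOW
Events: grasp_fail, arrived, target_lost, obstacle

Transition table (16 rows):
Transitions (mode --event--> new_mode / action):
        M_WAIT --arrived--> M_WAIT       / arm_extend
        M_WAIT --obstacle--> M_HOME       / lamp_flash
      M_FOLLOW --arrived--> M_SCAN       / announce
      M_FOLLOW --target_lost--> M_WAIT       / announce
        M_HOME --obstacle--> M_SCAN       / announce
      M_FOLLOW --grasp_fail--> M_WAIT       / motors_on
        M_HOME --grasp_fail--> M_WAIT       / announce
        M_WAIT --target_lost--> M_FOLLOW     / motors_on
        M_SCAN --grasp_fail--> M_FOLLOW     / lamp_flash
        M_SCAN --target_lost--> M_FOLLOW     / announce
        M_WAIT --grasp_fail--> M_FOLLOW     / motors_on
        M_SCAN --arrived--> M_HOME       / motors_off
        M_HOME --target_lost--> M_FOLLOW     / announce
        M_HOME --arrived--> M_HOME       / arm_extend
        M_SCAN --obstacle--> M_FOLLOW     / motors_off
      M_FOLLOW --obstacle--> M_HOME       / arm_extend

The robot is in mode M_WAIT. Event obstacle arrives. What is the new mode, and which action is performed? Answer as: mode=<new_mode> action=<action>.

current mode = M_WAIT; filter table to that mode:
  (M_WAIT, arrived) → (M_WAIT, arm_extend)
  (M_WAIT, obstacle) → (M_HOME, lamp_flash)  ← event matches
  (M_WAIT, target_lost) → (M_FOLLOW, motors_on)
  (M_WAIT, grasp_fail) → (M_FOLLOW, motors_on)
event = obstacle selects (M_HOME, lamp_flash)

mode=M_HOME action=lamp_flash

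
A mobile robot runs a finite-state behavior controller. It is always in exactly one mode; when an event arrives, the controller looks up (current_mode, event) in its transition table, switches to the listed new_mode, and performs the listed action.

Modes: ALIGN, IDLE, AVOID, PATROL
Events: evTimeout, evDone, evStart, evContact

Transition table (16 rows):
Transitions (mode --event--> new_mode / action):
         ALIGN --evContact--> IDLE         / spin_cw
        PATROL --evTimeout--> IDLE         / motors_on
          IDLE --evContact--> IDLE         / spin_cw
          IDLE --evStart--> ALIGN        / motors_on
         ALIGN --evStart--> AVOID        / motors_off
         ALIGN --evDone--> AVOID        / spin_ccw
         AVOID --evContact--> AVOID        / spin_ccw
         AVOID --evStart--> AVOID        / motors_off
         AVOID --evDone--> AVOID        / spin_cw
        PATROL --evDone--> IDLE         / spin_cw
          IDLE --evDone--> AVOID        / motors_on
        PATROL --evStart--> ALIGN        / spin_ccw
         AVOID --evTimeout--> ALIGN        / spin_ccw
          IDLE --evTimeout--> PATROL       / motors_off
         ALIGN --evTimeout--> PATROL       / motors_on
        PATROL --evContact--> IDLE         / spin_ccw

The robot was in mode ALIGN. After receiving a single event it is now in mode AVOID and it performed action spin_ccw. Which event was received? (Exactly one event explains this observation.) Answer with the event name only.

try evTimeout: (ALIGN, evTimeout) → (PATROL, motors_on)
try evDone: (ALIGN, evDone) → (AVOID, spin_ccw)  ← matches
try evStart: (ALIGN, evStart) → (AVOID, motors_off)
try evContact: (ALIGN, evContact) → (IDLE, spin_cw)

evDone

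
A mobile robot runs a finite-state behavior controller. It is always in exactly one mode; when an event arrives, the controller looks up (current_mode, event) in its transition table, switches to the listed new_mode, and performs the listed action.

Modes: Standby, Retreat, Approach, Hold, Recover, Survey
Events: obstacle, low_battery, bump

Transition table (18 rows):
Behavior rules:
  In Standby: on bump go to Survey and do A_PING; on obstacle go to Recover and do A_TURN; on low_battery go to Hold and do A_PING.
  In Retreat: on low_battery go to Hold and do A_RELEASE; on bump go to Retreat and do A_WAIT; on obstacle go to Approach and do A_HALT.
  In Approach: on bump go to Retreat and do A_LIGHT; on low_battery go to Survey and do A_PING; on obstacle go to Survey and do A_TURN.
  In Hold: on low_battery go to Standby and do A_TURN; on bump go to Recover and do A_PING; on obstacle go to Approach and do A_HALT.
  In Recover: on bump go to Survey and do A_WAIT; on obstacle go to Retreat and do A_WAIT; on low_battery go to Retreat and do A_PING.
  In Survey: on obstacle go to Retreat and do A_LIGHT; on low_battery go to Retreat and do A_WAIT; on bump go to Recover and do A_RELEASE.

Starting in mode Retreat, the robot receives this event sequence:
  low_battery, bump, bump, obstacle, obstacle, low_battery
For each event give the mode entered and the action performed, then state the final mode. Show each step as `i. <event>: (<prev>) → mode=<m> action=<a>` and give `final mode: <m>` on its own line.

final mode: Survey

1. low_battery: (Retreat) → mode=Hold action=A_RELEASE
2. bump: (Hold) → mode=Recover action=A_PING
3. bump: (Recover) → mode=Survey action=A_WAIT
4. obstacle: (Survey) → mode=Retreat action=A_LIGHT
5. obstacle: (Retreat) → mode=Approach action=A_HALT
6. low_battery: (Approach) → mode=Survey action=A_PING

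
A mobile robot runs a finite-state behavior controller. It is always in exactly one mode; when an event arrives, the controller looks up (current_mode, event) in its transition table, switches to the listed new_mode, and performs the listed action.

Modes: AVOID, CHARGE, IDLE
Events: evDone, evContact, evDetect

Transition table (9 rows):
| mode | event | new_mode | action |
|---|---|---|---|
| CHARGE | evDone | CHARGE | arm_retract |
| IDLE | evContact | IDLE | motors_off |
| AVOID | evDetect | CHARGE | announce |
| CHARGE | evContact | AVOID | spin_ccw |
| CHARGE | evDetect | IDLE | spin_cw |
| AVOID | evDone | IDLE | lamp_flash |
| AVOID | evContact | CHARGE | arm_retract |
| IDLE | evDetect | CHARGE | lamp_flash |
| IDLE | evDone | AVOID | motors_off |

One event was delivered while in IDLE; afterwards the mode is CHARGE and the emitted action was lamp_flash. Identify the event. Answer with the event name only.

try evDone: (IDLE, evDone) → (AVOID, motors_off)
try evContact: (IDLE, evContact) → (IDLE, motors_off)
try evDetect: (IDLE, evDetect) → (CHARGE, lamp_flash)  ← matches

evDetect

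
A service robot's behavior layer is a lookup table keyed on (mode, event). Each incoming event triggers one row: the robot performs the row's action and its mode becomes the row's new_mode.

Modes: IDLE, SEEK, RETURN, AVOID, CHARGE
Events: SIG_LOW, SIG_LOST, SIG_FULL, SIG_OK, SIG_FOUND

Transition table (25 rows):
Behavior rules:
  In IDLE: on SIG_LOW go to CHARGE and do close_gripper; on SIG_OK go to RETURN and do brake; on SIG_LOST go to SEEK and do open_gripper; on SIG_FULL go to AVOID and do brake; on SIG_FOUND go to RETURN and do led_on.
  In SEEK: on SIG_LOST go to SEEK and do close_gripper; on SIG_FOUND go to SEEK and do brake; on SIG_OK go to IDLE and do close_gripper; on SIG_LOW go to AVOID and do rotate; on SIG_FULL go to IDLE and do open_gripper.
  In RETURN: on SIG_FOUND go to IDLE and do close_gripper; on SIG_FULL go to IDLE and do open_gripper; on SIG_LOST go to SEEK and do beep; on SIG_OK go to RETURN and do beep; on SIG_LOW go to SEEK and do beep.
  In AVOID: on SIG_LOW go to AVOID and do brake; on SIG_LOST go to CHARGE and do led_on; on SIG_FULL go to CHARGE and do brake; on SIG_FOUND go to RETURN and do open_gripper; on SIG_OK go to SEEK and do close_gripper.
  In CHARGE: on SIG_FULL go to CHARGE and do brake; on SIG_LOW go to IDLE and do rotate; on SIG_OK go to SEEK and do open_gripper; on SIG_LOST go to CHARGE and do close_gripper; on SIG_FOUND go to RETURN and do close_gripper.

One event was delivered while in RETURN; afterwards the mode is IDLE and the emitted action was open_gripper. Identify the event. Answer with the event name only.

SIG_FULL

try SIG_LOW: (RETURN, SIG_LOW) → (SEEK, beep)
try SIG_LOST: (RETURN, SIG_LOST) → (SEEK, beep)
try SIG_FULL: (RETURN, SIG_FULL) → (IDLE, open_gripper)  ← matches
try SIG_OK: (RETURN, SIG_OK) → (RETURN, beep)
try SIG_FOUND: (RETURN, SIG_FOUND) → (IDLE, close_gripper)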